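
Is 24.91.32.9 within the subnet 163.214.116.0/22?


Subnet network: 163.214.116.0
Test IP AND mask: 24.91.32.0
No, 24.91.32.9 is not in 163.214.116.0/22


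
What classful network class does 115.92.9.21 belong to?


First octet: 115
Binary: 01110011
0xxxxxxx -> Class A (1-126)
Class A, default mask 255.0.0.0 (/8)


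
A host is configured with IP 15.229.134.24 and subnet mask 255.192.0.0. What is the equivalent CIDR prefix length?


Binary: 11111111.11000000.00000000.00000000
Count leading 1s
Prefix: /10


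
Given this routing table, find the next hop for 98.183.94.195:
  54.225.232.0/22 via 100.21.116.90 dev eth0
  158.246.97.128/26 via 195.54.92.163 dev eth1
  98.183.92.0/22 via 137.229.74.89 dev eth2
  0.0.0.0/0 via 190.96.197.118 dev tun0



Longest prefix match for 98.183.94.195:
  /22 54.225.232.0: no
  /26 158.246.97.128: no
  /22 98.183.92.0: MATCH
  /0 0.0.0.0: MATCH
Selected: next-hop 137.229.74.89 via eth2 (matched /22)


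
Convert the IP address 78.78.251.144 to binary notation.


78 = 01001110
78 = 01001110
251 = 11111011
144 = 10010000
Binary: 01001110.01001110.11111011.10010000


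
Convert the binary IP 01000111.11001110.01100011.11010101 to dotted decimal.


01000111 = 71
11001110 = 206
01100011 = 99
11010101 = 213
IP: 71.206.99.213


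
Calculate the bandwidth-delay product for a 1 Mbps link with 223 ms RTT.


BDP = bandwidth * RTT
= 1 Mbps * 223 ms
= 1 * 1e6 * 223 / 1000 bits
= 223000 bits
= 27875 bytes
= 27.2217 KB
BDP = 223000 bits (27875 bytes)


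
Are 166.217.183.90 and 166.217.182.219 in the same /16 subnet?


Mask: 255.255.0.0
166.217.183.90 AND mask = 166.217.0.0
166.217.182.219 AND mask = 166.217.0.0
Yes, same subnet (166.217.0.0)


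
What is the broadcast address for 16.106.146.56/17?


Network: 16.106.128.0/17
Host bits = 15
Set all host bits to 1:
Broadcast: 16.106.255.255


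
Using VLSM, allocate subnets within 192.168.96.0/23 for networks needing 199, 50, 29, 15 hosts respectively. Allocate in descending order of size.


199 hosts -> /24 (254 usable): 192.168.96.0/24
50 hosts -> /26 (62 usable): 192.168.97.0/26
29 hosts -> /27 (30 usable): 192.168.97.64/27
15 hosts -> /27 (30 usable): 192.168.97.96/27
Allocation: 192.168.96.0/24 (199 hosts, 254 usable); 192.168.97.0/26 (50 hosts, 62 usable); 192.168.97.64/27 (29 hosts, 30 usable); 192.168.97.96/27 (15 hosts, 30 usable)


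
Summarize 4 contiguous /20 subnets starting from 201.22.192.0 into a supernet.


Original prefix: /20
Number of subnets: 4 = 2^2
New prefix = 20 - 2 = 18
Supernet: 201.22.192.0/18


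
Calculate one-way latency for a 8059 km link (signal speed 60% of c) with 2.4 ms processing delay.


Speed = 0.6 * 3e5 km/s = 180000 km/s
Propagation delay = 8059 / 180000 = 0.0448 s = 44.7722 ms
Processing delay = 2.4 ms
Total one-way latency = 47.1722 ms


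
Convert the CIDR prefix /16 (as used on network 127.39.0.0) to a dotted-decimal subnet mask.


/16 means 16 network bits, 16 host bits
Binary: 11111111111111110000000000000000
Mask: 255.255.0.0


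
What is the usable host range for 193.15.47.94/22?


Network: 193.15.44.0
Broadcast: 193.15.47.255
First usable = network + 1
Last usable = broadcast - 1
Range: 193.15.44.1 to 193.15.47.254


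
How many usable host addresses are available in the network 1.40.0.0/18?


Host bits = 32 - 18 = 14
Total addresses = 2^14 = 16384
Usable = total - 2 (network and broadcast)
Usable hosts: 16382


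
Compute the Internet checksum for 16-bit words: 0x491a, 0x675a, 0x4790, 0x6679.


Sum all words (with carry folding):
+ 0x491a = 0x491a
+ 0x675a = 0xb074
+ 0x4790 = 0xf804
+ 0x6679 = 0x5e7e
One's complement: ~0x5e7e
Checksum = 0xa181


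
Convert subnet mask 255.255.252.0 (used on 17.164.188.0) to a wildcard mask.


Subnet mask: 255.255.252.0
Wildcard = 255.255.255.255 - subnet mask
255 - 255 = 0
255 - 255 = 0
255 - 252 = 3
255 - 0 = 255
Wildcard: 0.0.3.255


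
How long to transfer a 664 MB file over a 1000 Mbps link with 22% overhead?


Effective throughput = 1000 * (1 - 22/100) = 780 Mbps
File size in Mb = 664 * 8 = 5312 Mb
Time = 5312 / 780
Time = 6.8103 seconds


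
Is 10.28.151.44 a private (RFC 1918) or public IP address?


RFC 1918 private ranges:
  10.0.0.0/8 (10.0.0.0 - 10.255.255.255)
  172.16.0.0/12 (172.16.0.0 - 172.31.255.255)
  192.168.0.0/16 (192.168.0.0 - 192.168.255.255)
Private (in 10.0.0.0/8)


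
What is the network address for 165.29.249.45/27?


IP:   10100101.00011101.11111001.00101101
Mask: 11111111.11111111.11111111.11100000
AND operation:
Net:  10100101.00011101.11111001.00100000
Network: 165.29.249.32/27


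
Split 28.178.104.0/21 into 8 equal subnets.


New prefix = 21 + 3 = 24
Each subnet has 256 addresses
  28.178.104.0/24
  28.178.105.0/24
  28.178.106.0/24
  28.178.107.0/24
  28.178.108.0/24
  28.178.109.0/24
  28.178.110.0/24
  28.178.111.0/24
Subnets: 28.178.104.0/24, 28.178.105.0/24, 28.178.106.0/24, 28.178.107.0/24, 28.178.108.0/24, 28.178.109.0/24, 28.178.110.0/24, 28.178.111.0/24


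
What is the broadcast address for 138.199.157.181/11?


Network: 138.192.0.0/11
Host bits = 21
Set all host bits to 1:
Broadcast: 138.223.255.255


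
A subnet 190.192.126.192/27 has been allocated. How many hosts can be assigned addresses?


Host bits = 32 - 27 = 5
Total addresses = 2^5 = 32
Usable = total - 2 (network and broadcast)
Usable hosts: 30


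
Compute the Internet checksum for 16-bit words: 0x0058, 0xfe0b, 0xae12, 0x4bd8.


Sum all words (with carry folding):
+ 0x0058 = 0x0058
+ 0xfe0b = 0xfe63
+ 0xae12 = 0xac76
+ 0x4bd8 = 0xf84e
One's complement: ~0xf84e
Checksum = 0x07b1


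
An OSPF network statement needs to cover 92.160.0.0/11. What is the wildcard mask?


Subnet mask: 255.224.0.0
Wildcard = 255.255.255.255 - subnet mask
255 - 255 = 0
255 - 224 = 31
255 - 0 = 255
255 - 0 = 255
Wildcard: 0.31.255.255


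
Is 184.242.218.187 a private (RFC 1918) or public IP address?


RFC 1918 private ranges:
  10.0.0.0/8 (10.0.0.0 - 10.255.255.255)
  172.16.0.0/12 (172.16.0.0 - 172.31.255.255)
  192.168.0.0/16 (192.168.0.0 - 192.168.255.255)
Public (not in any RFC 1918 range)


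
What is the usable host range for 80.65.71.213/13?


Network: 80.64.0.0
Broadcast: 80.71.255.255
First usable = network + 1
Last usable = broadcast - 1
Range: 80.64.0.1 to 80.71.255.254


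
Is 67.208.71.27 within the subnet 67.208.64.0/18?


Subnet network: 67.208.64.0
Test IP AND mask: 67.208.64.0
Yes, 67.208.71.27 is in 67.208.64.0/18


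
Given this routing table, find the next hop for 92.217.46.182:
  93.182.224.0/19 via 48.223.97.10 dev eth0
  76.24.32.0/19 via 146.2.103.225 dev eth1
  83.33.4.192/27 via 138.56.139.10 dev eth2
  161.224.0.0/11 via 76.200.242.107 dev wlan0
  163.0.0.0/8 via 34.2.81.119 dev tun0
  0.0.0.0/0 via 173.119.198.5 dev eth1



Longest prefix match for 92.217.46.182:
  /19 93.182.224.0: no
  /19 76.24.32.0: no
  /27 83.33.4.192: no
  /11 161.224.0.0: no
  /8 163.0.0.0: no
  /0 0.0.0.0: MATCH
Selected: next-hop 173.119.198.5 via eth1 (matched /0)


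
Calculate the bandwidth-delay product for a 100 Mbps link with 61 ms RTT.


BDP = bandwidth * RTT
= 100 Mbps * 61 ms
= 100 * 1e6 * 61 / 1000 bits
= 6100000 bits
= 762500 bytes
= 744.6289 KB
BDP = 6100000 bits (762500 bytes)


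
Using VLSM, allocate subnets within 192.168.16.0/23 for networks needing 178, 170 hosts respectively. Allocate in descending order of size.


178 hosts -> /24 (254 usable): 192.168.16.0/24
170 hosts -> /24 (254 usable): 192.168.17.0/24
Allocation: 192.168.16.0/24 (178 hosts, 254 usable); 192.168.17.0/24 (170 hosts, 254 usable)


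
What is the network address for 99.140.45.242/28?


IP:   01100011.10001100.00101101.11110010
Mask: 11111111.11111111.11111111.11110000
AND operation:
Net:  01100011.10001100.00101101.11110000
Network: 99.140.45.240/28


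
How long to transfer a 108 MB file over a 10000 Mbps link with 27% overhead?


Effective throughput = 10000 * (1 - 27/100) = 7300 Mbps
File size in Mb = 108 * 8 = 864 Mb
Time = 864 / 7300
Time = 0.1184 seconds


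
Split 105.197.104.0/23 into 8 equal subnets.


New prefix = 23 + 3 = 26
Each subnet has 64 addresses
  105.197.104.0/26
  105.197.104.64/26
  105.197.104.128/26
  105.197.104.192/26
  105.197.105.0/26
  105.197.105.64/26
  105.197.105.128/26
  105.197.105.192/26
Subnets: 105.197.104.0/26, 105.197.104.64/26, 105.197.104.128/26, 105.197.104.192/26, 105.197.105.0/26, 105.197.105.64/26, 105.197.105.128/26, 105.197.105.192/26


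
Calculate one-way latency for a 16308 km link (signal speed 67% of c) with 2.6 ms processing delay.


Speed = 0.67 * 3e5 km/s = 201000 km/s
Propagation delay = 16308 / 201000 = 0.0811 s = 81.1343 ms
Processing delay = 2.6 ms
Total one-way latency = 83.7343 ms


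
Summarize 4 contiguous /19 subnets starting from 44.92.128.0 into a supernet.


Original prefix: /19
Number of subnets: 4 = 2^2
New prefix = 19 - 2 = 17
Supernet: 44.92.128.0/17


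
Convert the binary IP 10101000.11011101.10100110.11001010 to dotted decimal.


10101000 = 168
11011101 = 221
10100110 = 166
11001010 = 202
IP: 168.221.166.202


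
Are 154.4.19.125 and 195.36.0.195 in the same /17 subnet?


Mask: 255.255.128.0
154.4.19.125 AND mask = 154.4.0.0
195.36.0.195 AND mask = 195.36.0.0
No, different subnets (154.4.0.0 vs 195.36.0.0)


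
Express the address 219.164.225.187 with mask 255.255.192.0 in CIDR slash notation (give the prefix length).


Binary: 11111111.11111111.11000000.00000000
Count leading 1s
Prefix: /18


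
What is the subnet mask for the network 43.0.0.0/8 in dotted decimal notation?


/8 means 8 network bits, 24 host bits
Binary: 11111111000000000000000000000000
Mask: 255.0.0.0


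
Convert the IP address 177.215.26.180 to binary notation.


177 = 10110001
215 = 11010111
26 = 00011010
180 = 10110100
Binary: 10110001.11010111.00011010.10110100


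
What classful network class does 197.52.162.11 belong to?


First octet: 197
Binary: 11000101
110xxxxx -> Class C (192-223)
Class C, default mask 255.255.255.0 (/24)


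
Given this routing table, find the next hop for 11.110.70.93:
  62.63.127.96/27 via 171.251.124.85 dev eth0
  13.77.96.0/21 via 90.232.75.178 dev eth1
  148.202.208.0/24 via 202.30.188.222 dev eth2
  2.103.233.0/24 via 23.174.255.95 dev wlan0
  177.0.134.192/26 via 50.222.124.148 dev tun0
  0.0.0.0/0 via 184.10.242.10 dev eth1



Longest prefix match for 11.110.70.93:
  /27 62.63.127.96: no
  /21 13.77.96.0: no
  /24 148.202.208.0: no
  /24 2.103.233.0: no
  /26 177.0.134.192: no
  /0 0.0.0.0: MATCH
Selected: next-hop 184.10.242.10 via eth1 (matched /0)


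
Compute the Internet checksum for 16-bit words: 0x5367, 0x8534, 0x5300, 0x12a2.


Sum all words (with carry folding):
+ 0x5367 = 0x5367
+ 0x8534 = 0xd89b
+ 0x5300 = 0x2b9c
+ 0x12a2 = 0x3e3e
One's complement: ~0x3e3e
Checksum = 0xc1c1


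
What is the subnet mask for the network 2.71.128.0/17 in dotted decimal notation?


/17 means 17 network bits, 15 host bits
Binary: 11111111111111111000000000000000
Mask: 255.255.128.0


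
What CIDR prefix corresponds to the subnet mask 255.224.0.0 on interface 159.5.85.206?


Binary: 11111111.11100000.00000000.00000000
Count leading 1s
Prefix: /11


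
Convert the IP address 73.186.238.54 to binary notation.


73 = 01001001
186 = 10111010
238 = 11101110
54 = 00110110
Binary: 01001001.10111010.11101110.00110110


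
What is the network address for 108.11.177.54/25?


IP:   01101100.00001011.10110001.00110110
Mask: 11111111.11111111.11111111.10000000
AND operation:
Net:  01101100.00001011.10110001.00000000
Network: 108.11.177.0/25


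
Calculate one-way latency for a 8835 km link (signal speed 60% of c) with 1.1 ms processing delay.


Speed = 0.6 * 3e5 km/s = 180000 km/s
Propagation delay = 8835 / 180000 = 0.0491 s = 49.0833 ms
Processing delay = 1.1 ms
Total one-way latency = 50.1833 ms


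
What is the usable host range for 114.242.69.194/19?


Network: 114.242.64.0
Broadcast: 114.242.95.255
First usable = network + 1
Last usable = broadcast - 1
Range: 114.242.64.1 to 114.242.95.254


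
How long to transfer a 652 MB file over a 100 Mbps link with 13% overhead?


Effective throughput = 100 * (1 - 13/100) = 87 Mbps
File size in Mb = 652 * 8 = 5216 Mb
Time = 5216 / 87
Time = 59.954 seconds


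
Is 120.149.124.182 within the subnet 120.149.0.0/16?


Subnet network: 120.149.0.0
Test IP AND mask: 120.149.0.0
Yes, 120.149.124.182 is in 120.149.0.0/16


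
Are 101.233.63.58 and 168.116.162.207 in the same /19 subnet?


Mask: 255.255.224.0
101.233.63.58 AND mask = 101.233.32.0
168.116.162.207 AND mask = 168.116.160.0
No, different subnets (101.233.32.0 vs 168.116.160.0)


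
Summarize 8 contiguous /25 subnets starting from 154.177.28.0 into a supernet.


Original prefix: /25
Number of subnets: 8 = 2^3
New prefix = 25 - 3 = 22
Supernet: 154.177.28.0/22


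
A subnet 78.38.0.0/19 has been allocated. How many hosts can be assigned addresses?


Host bits = 32 - 19 = 13
Total addresses = 2^13 = 8192
Usable = total - 2 (network and broadcast)
Usable hosts: 8190


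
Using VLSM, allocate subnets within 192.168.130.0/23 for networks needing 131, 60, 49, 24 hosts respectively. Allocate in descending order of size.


131 hosts -> /24 (254 usable): 192.168.130.0/24
60 hosts -> /26 (62 usable): 192.168.131.0/26
49 hosts -> /26 (62 usable): 192.168.131.64/26
24 hosts -> /27 (30 usable): 192.168.131.128/27
Allocation: 192.168.130.0/24 (131 hosts, 254 usable); 192.168.131.0/26 (60 hosts, 62 usable); 192.168.131.64/26 (49 hosts, 62 usable); 192.168.131.128/27 (24 hosts, 30 usable)


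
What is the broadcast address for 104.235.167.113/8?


Network: 104.0.0.0/8
Host bits = 24
Set all host bits to 1:
Broadcast: 104.255.255.255


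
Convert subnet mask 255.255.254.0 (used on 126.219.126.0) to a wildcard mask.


Subnet mask: 255.255.254.0
Wildcard = 255.255.255.255 - subnet mask
255 - 255 = 0
255 - 255 = 0
255 - 254 = 1
255 - 0 = 255
Wildcard: 0.0.1.255


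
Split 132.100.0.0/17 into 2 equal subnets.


New prefix = 17 + 1 = 18
Each subnet has 16384 addresses
  132.100.0.0/18
  132.100.64.0/18
Subnets: 132.100.0.0/18, 132.100.64.0/18


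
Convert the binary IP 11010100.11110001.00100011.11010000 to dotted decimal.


11010100 = 212
11110001 = 241
00100011 = 35
11010000 = 208
IP: 212.241.35.208


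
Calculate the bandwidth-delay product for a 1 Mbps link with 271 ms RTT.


BDP = bandwidth * RTT
= 1 Mbps * 271 ms
= 1 * 1e6 * 271 / 1000 bits
= 271000 bits
= 33875 bytes
= 33.0811 KB
BDP = 271000 bits (33875 bytes)


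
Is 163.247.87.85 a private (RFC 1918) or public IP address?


RFC 1918 private ranges:
  10.0.0.0/8 (10.0.0.0 - 10.255.255.255)
  172.16.0.0/12 (172.16.0.0 - 172.31.255.255)
  192.168.0.0/16 (192.168.0.0 - 192.168.255.255)
Public (not in any RFC 1918 range)


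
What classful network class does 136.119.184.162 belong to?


First octet: 136
Binary: 10001000
10xxxxxx -> Class B (128-191)
Class B, default mask 255.255.0.0 (/16)


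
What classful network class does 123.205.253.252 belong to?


First octet: 123
Binary: 01111011
0xxxxxxx -> Class A (1-126)
Class A, default mask 255.0.0.0 (/8)


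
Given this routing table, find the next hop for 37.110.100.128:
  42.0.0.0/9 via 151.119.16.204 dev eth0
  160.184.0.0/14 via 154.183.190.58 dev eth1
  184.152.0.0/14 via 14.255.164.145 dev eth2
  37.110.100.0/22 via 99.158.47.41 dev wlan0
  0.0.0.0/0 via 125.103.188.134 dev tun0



Longest prefix match for 37.110.100.128:
  /9 42.0.0.0: no
  /14 160.184.0.0: no
  /14 184.152.0.0: no
  /22 37.110.100.0: MATCH
  /0 0.0.0.0: MATCH
Selected: next-hop 99.158.47.41 via wlan0 (matched /22)


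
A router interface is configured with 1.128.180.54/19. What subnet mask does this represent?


/19 means 19 network bits, 13 host bits
Binary: 11111111111111111110000000000000
Mask: 255.255.224.0


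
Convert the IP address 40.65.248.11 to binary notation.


40 = 00101000
65 = 01000001
248 = 11111000
11 = 00001011
Binary: 00101000.01000001.11111000.00001011


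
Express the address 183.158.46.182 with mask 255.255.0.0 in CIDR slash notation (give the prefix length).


Binary: 11111111.11111111.00000000.00000000
Count leading 1s
Prefix: /16


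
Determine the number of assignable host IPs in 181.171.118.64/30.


Host bits = 32 - 30 = 2
Total addresses = 2^2 = 4
Usable = total - 2 (network and broadcast)
Usable hosts: 2


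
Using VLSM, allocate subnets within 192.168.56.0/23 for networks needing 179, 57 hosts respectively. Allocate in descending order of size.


179 hosts -> /24 (254 usable): 192.168.56.0/24
57 hosts -> /26 (62 usable): 192.168.57.0/26
Allocation: 192.168.56.0/24 (179 hosts, 254 usable); 192.168.57.0/26 (57 hosts, 62 usable)


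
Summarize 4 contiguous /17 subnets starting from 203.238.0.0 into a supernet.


Original prefix: /17
Number of subnets: 4 = 2^2
New prefix = 17 - 2 = 15
Supernet: 203.238.0.0/15


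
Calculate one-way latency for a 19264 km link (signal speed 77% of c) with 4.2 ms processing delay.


Speed = 0.77 * 3e5 km/s = 231000 km/s
Propagation delay = 19264 / 231000 = 0.0834 s = 83.3939 ms
Processing delay = 4.2 ms
Total one-way latency = 87.5939 ms


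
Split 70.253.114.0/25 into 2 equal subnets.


New prefix = 25 + 1 = 26
Each subnet has 64 addresses
  70.253.114.0/26
  70.253.114.64/26
Subnets: 70.253.114.0/26, 70.253.114.64/26


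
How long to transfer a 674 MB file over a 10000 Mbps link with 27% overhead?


Effective throughput = 10000 * (1 - 27/100) = 7300 Mbps
File size in Mb = 674 * 8 = 5392 Mb
Time = 5392 / 7300
Time = 0.7386 seconds


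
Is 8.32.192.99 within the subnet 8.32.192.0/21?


Subnet network: 8.32.192.0
Test IP AND mask: 8.32.192.0
Yes, 8.32.192.99 is in 8.32.192.0/21


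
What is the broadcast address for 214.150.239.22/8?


Network: 214.0.0.0/8
Host bits = 24
Set all host bits to 1:
Broadcast: 214.255.255.255


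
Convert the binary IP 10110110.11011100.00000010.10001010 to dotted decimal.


10110110 = 182
11011100 = 220
00000010 = 2
10001010 = 138
IP: 182.220.2.138


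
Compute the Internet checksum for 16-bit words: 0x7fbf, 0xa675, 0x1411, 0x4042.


Sum all words (with carry folding):
+ 0x7fbf = 0x7fbf
+ 0xa675 = 0x2635
+ 0x1411 = 0x3a46
+ 0x4042 = 0x7a88
One's complement: ~0x7a88
Checksum = 0x8577


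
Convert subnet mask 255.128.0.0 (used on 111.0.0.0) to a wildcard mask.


Subnet mask: 255.128.0.0
Wildcard = 255.255.255.255 - subnet mask
255 - 255 = 0
255 - 128 = 127
255 - 0 = 255
255 - 0 = 255
Wildcard: 0.127.255.255


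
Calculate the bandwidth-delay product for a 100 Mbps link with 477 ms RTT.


BDP = bandwidth * RTT
= 100 Mbps * 477 ms
= 100 * 1e6 * 477 / 1000 bits
= 47700000 bits
= 5962500 bytes
= 5822.7539 KB
BDP = 47700000 bits (5962500 bytes)


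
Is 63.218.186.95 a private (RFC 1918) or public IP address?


RFC 1918 private ranges:
  10.0.0.0/8 (10.0.0.0 - 10.255.255.255)
  172.16.0.0/12 (172.16.0.0 - 172.31.255.255)
  192.168.0.0/16 (192.168.0.0 - 192.168.255.255)
Public (not in any RFC 1918 range)


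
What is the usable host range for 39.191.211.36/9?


Network: 39.128.0.0
Broadcast: 39.255.255.255
First usable = network + 1
Last usable = broadcast - 1
Range: 39.128.0.1 to 39.255.255.254


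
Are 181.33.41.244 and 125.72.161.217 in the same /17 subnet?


Mask: 255.255.128.0
181.33.41.244 AND mask = 181.33.0.0
125.72.161.217 AND mask = 125.72.128.0
No, different subnets (181.33.0.0 vs 125.72.128.0)


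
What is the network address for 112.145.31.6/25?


IP:   01110000.10010001.00011111.00000110
Mask: 11111111.11111111.11111111.10000000
AND operation:
Net:  01110000.10010001.00011111.00000000
Network: 112.145.31.0/25


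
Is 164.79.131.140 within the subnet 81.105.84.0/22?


Subnet network: 81.105.84.0
Test IP AND mask: 164.79.128.0
No, 164.79.131.140 is not in 81.105.84.0/22


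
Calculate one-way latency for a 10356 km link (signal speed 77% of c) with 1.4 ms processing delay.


Speed = 0.77 * 3e5 km/s = 231000 km/s
Propagation delay = 10356 / 231000 = 0.0448 s = 44.8312 ms
Processing delay = 1.4 ms
Total one-way latency = 46.2312 ms


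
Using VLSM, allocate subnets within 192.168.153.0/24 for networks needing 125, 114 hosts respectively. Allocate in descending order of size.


125 hosts -> /25 (126 usable): 192.168.153.0/25
114 hosts -> /25 (126 usable): 192.168.153.128/25
Allocation: 192.168.153.0/25 (125 hosts, 126 usable); 192.168.153.128/25 (114 hosts, 126 usable)


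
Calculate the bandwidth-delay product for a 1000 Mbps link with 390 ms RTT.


BDP = bandwidth * RTT
= 1000 Mbps * 390 ms
= 1000 * 1e6 * 390 / 1000 bits
= 390000000 bits
= 48750000 bytes
= 47607.4219 KB
BDP = 390000000 bits (48750000 bytes)


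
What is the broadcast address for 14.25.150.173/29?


Network: 14.25.150.168/29
Host bits = 3
Set all host bits to 1:
Broadcast: 14.25.150.175


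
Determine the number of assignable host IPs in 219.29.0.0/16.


Host bits = 32 - 16 = 16
Total addresses = 2^16 = 65536
Usable = total - 2 (network and broadcast)
Usable hosts: 65534


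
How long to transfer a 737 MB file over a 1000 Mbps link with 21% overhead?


Effective throughput = 1000 * (1 - 21/100) = 790 Mbps
File size in Mb = 737 * 8 = 5896 Mb
Time = 5896 / 790
Time = 7.4633 seconds


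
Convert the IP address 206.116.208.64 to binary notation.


206 = 11001110
116 = 01110100
208 = 11010000
64 = 01000000
Binary: 11001110.01110100.11010000.01000000


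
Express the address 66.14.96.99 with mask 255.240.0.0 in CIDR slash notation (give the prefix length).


Binary: 11111111.11110000.00000000.00000000
Count leading 1s
Prefix: /12


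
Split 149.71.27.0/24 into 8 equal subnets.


New prefix = 24 + 3 = 27
Each subnet has 32 addresses
  149.71.27.0/27
  149.71.27.32/27
  149.71.27.64/27
  149.71.27.96/27
  149.71.27.128/27
  149.71.27.160/27
  149.71.27.192/27
  149.71.27.224/27
Subnets: 149.71.27.0/27, 149.71.27.32/27, 149.71.27.64/27, 149.71.27.96/27, 149.71.27.128/27, 149.71.27.160/27, 149.71.27.192/27, 149.71.27.224/27


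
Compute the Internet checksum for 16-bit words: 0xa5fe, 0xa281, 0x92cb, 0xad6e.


Sum all words (with carry folding):
+ 0xa5fe = 0xa5fe
+ 0xa281 = 0x4880
+ 0x92cb = 0xdb4b
+ 0xad6e = 0x88ba
One's complement: ~0x88ba
Checksum = 0x7745


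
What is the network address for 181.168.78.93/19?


IP:   10110101.10101000.01001110.01011101
Mask: 11111111.11111111.11100000.00000000
AND operation:
Net:  10110101.10101000.01000000.00000000
Network: 181.168.64.0/19


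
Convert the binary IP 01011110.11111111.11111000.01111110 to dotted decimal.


01011110 = 94
11111111 = 255
11111000 = 248
01111110 = 126
IP: 94.255.248.126


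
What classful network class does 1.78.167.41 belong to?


First octet: 1
Binary: 00000001
0xxxxxxx -> Class A (1-126)
Class A, default mask 255.0.0.0 (/8)


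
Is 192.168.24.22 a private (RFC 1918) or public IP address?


RFC 1918 private ranges:
  10.0.0.0/8 (10.0.0.0 - 10.255.255.255)
  172.16.0.0/12 (172.16.0.0 - 172.31.255.255)
  192.168.0.0/16 (192.168.0.0 - 192.168.255.255)
Private (in 192.168.0.0/16)


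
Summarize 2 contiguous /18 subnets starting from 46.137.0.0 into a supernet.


Original prefix: /18
Number of subnets: 2 = 2^1
New prefix = 18 - 1 = 17
Supernet: 46.137.0.0/17


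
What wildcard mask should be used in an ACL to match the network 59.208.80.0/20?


Subnet mask: 255.255.240.0
Wildcard = 255.255.255.255 - subnet mask
255 - 255 = 0
255 - 255 = 0
255 - 240 = 15
255 - 0 = 255
Wildcard: 0.0.15.255


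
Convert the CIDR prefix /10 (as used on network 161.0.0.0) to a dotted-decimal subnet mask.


/10 means 10 network bits, 22 host bits
Binary: 11111111110000000000000000000000
Mask: 255.192.0.0


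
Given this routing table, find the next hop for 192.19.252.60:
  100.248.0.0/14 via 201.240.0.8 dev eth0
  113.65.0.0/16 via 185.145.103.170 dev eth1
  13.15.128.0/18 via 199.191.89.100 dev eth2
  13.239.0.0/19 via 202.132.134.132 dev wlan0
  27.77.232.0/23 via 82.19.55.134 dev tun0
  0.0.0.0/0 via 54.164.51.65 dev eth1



Longest prefix match for 192.19.252.60:
  /14 100.248.0.0: no
  /16 113.65.0.0: no
  /18 13.15.128.0: no
  /19 13.239.0.0: no
  /23 27.77.232.0: no
  /0 0.0.0.0: MATCH
Selected: next-hop 54.164.51.65 via eth1 (matched /0)


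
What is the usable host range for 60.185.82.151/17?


Network: 60.185.0.0
Broadcast: 60.185.127.255
First usable = network + 1
Last usable = broadcast - 1
Range: 60.185.0.1 to 60.185.127.254


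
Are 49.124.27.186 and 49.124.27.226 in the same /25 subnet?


Mask: 255.255.255.128
49.124.27.186 AND mask = 49.124.27.128
49.124.27.226 AND mask = 49.124.27.128
Yes, same subnet (49.124.27.128)


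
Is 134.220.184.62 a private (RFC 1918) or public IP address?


RFC 1918 private ranges:
  10.0.0.0/8 (10.0.0.0 - 10.255.255.255)
  172.16.0.0/12 (172.16.0.0 - 172.31.255.255)
  192.168.0.0/16 (192.168.0.0 - 192.168.255.255)
Public (not in any RFC 1918 range)


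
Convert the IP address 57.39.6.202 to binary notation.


57 = 00111001
39 = 00100111
6 = 00000110
202 = 11001010
Binary: 00111001.00100111.00000110.11001010


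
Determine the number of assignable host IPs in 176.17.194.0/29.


Host bits = 32 - 29 = 3
Total addresses = 2^3 = 8
Usable = total - 2 (network and broadcast)
Usable hosts: 6


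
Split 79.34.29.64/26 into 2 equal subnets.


New prefix = 26 + 1 = 27
Each subnet has 32 addresses
  79.34.29.64/27
  79.34.29.96/27
Subnets: 79.34.29.64/27, 79.34.29.96/27


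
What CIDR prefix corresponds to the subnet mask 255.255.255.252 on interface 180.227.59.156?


Binary: 11111111.11111111.11111111.11111100
Count leading 1s
Prefix: /30


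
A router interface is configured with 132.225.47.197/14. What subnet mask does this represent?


/14 means 14 network bits, 18 host bits
Binary: 11111111111111000000000000000000
Mask: 255.252.0.0


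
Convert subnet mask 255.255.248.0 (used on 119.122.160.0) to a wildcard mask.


Subnet mask: 255.255.248.0
Wildcard = 255.255.255.255 - subnet mask
255 - 255 = 0
255 - 255 = 0
255 - 248 = 7
255 - 0 = 255
Wildcard: 0.0.7.255


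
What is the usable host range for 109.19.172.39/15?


Network: 109.18.0.0
Broadcast: 109.19.255.255
First usable = network + 1
Last usable = broadcast - 1
Range: 109.18.0.1 to 109.19.255.254


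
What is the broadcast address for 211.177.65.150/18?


Network: 211.177.64.0/18
Host bits = 14
Set all host bits to 1:
Broadcast: 211.177.127.255


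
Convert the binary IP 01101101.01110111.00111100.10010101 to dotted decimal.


01101101 = 109
01110111 = 119
00111100 = 60
10010101 = 149
IP: 109.119.60.149


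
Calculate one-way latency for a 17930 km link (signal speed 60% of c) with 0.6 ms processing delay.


Speed = 0.6 * 3e5 km/s = 180000 km/s
Propagation delay = 17930 / 180000 = 0.0996 s = 99.6111 ms
Processing delay = 0.6 ms
Total one-way latency = 100.2111 ms


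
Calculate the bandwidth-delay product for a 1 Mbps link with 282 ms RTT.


BDP = bandwidth * RTT
= 1 Mbps * 282 ms
= 1 * 1e6 * 282 / 1000 bits
= 282000 bits
= 35250 bytes
= 34.4238 KB
BDP = 282000 bits (35250 bytes)


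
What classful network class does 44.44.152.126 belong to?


First octet: 44
Binary: 00101100
0xxxxxxx -> Class A (1-126)
Class A, default mask 255.0.0.0 (/8)


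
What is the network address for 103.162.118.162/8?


IP:   01100111.10100010.01110110.10100010
Mask: 11111111.00000000.00000000.00000000
AND operation:
Net:  01100111.00000000.00000000.00000000
Network: 103.0.0.0/8


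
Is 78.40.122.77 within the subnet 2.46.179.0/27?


Subnet network: 2.46.179.0
Test IP AND mask: 78.40.122.64
No, 78.40.122.77 is not in 2.46.179.0/27


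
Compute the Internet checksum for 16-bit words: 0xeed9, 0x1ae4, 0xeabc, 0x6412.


Sum all words (with carry folding):
+ 0xeed9 = 0xeed9
+ 0x1ae4 = 0x09be
+ 0xeabc = 0xf47a
+ 0x6412 = 0x588d
One's complement: ~0x588d
Checksum = 0xa772


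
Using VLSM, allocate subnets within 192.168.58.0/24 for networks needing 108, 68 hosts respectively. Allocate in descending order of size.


108 hosts -> /25 (126 usable): 192.168.58.0/25
68 hosts -> /25 (126 usable): 192.168.58.128/25
Allocation: 192.168.58.0/25 (108 hosts, 126 usable); 192.168.58.128/25 (68 hosts, 126 usable)


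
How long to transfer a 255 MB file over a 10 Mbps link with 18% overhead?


Effective throughput = 10 * (1 - 18/100) = 8.2 Mbps
File size in Mb = 255 * 8 = 2040 Mb
Time = 2040 / 8.2
Time = 248.7805 seconds


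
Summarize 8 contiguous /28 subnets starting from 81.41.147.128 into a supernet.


Original prefix: /28
Number of subnets: 8 = 2^3
New prefix = 28 - 3 = 25
Supernet: 81.41.147.128/25


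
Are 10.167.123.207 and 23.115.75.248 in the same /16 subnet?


Mask: 255.255.0.0
10.167.123.207 AND mask = 10.167.0.0
23.115.75.248 AND mask = 23.115.0.0
No, different subnets (10.167.0.0 vs 23.115.0.0)


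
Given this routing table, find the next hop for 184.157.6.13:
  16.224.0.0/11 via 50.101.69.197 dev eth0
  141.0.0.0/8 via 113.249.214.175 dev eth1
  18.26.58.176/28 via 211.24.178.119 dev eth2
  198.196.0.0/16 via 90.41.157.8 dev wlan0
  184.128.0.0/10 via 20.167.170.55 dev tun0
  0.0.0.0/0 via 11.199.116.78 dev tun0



Longest prefix match for 184.157.6.13:
  /11 16.224.0.0: no
  /8 141.0.0.0: no
  /28 18.26.58.176: no
  /16 198.196.0.0: no
  /10 184.128.0.0: MATCH
  /0 0.0.0.0: MATCH
Selected: next-hop 20.167.170.55 via tun0 (matched /10)


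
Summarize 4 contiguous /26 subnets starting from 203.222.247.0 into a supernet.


Original prefix: /26
Number of subnets: 4 = 2^2
New prefix = 26 - 2 = 24
Supernet: 203.222.247.0/24


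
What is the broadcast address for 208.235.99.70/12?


Network: 208.224.0.0/12
Host bits = 20
Set all host bits to 1:
Broadcast: 208.239.255.255


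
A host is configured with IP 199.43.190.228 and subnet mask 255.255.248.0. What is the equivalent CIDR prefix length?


Binary: 11111111.11111111.11111000.00000000
Count leading 1s
Prefix: /21


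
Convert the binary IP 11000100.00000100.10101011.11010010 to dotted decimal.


11000100 = 196
00000100 = 4
10101011 = 171
11010010 = 210
IP: 196.4.171.210


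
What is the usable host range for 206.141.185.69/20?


Network: 206.141.176.0
Broadcast: 206.141.191.255
First usable = network + 1
Last usable = broadcast - 1
Range: 206.141.176.1 to 206.141.191.254


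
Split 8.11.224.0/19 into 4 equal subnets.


New prefix = 19 + 2 = 21
Each subnet has 2048 addresses
  8.11.224.0/21
  8.11.232.0/21
  8.11.240.0/21
  8.11.248.0/21
Subnets: 8.11.224.0/21, 8.11.232.0/21, 8.11.240.0/21, 8.11.248.0/21


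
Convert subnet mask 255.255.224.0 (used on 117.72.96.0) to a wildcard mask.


Subnet mask: 255.255.224.0
Wildcard = 255.255.255.255 - subnet mask
255 - 255 = 0
255 - 255 = 0
255 - 224 = 31
255 - 0 = 255
Wildcard: 0.0.31.255


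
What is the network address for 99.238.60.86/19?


IP:   01100011.11101110.00111100.01010110
Mask: 11111111.11111111.11100000.00000000
AND operation:
Net:  01100011.11101110.00100000.00000000
Network: 99.238.32.0/19


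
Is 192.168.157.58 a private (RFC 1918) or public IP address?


RFC 1918 private ranges:
  10.0.0.0/8 (10.0.0.0 - 10.255.255.255)
  172.16.0.0/12 (172.16.0.0 - 172.31.255.255)
  192.168.0.0/16 (192.168.0.0 - 192.168.255.255)
Private (in 192.168.0.0/16)


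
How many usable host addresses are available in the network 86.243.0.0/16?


Host bits = 32 - 16 = 16
Total addresses = 2^16 = 65536
Usable = total - 2 (network and broadcast)
Usable hosts: 65534


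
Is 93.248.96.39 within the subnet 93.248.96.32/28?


Subnet network: 93.248.96.32
Test IP AND mask: 93.248.96.32
Yes, 93.248.96.39 is in 93.248.96.32/28


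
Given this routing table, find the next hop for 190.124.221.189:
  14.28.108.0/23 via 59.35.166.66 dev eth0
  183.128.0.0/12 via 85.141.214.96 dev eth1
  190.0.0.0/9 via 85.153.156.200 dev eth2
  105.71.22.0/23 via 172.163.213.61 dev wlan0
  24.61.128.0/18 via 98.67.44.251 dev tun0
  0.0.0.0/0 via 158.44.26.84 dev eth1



Longest prefix match for 190.124.221.189:
  /23 14.28.108.0: no
  /12 183.128.0.0: no
  /9 190.0.0.0: MATCH
  /23 105.71.22.0: no
  /18 24.61.128.0: no
  /0 0.0.0.0: MATCH
Selected: next-hop 85.153.156.200 via eth2 (matched /9)


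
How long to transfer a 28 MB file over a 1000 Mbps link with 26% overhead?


Effective throughput = 1000 * (1 - 26/100) = 740 Mbps
File size in Mb = 28 * 8 = 224 Mb
Time = 224 / 740
Time = 0.3027 seconds


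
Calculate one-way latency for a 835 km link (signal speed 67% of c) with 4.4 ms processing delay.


Speed = 0.67 * 3e5 km/s = 201000 km/s
Propagation delay = 835 / 201000 = 0.0042 s = 4.1542 ms
Processing delay = 4.4 ms
Total one-way latency = 8.5542 ms


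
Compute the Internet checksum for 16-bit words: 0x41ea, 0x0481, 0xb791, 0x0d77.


Sum all words (with carry folding):
+ 0x41ea = 0x41ea
+ 0x0481 = 0x466b
+ 0xb791 = 0xfdfc
+ 0x0d77 = 0x0b74
One's complement: ~0x0b74
Checksum = 0xf48b


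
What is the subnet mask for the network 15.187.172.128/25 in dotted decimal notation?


/25 means 25 network bits, 7 host bits
Binary: 11111111111111111111111110000000
Mask: 255.255.255.128


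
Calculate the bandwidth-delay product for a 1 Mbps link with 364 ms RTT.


BDP = bandwidth * RTT
= 1 Mbps * 364 ms
= 1 * 1e6 * 364 / 1000 bits
= 364000 bits
= 45500 bytes
= 44.4336 KB
BDP = 364000 bits (45500 bytes)


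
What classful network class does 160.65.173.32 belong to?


First octet: 160
Binary: 10100000
10xxxxxx -> Class B (128-191)
Class B, default mask 255.255.0.0 (/16)


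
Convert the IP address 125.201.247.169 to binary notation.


125 = 01111101
201 = 11001001
247 = 11110111
169 = 10101001
Binary: 01111101.11001001.11110111.10101001


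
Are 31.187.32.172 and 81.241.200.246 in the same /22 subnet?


Mask: 255.255.252.0
31.187.32.172 AND mask = 31.187.32.0
81.241.200.246 AND mask = 81.241.200.0
No, different subnets (31.187.32.0 vs 81.241.200.0)


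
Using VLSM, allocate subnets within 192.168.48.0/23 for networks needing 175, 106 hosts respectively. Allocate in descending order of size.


175 hosts -> /24 (254 usable): 192.168.48.0/24
106 hosts -> /25 (126 usable): 192.168.49.0/25
Allocation: 192.168.48.0/24 (175 hosts, 254 usable); 192.168.49.0/25 (106 hosts, 126 usable)


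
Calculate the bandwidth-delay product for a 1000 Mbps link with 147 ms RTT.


BDP = bandwidth * RTT
= 1000 Mbps * 147 ms
= 1000 * 1e6 * 147 / 1000 bits
= 147000000 bits
= 18375000 bytes
= 17944.3359 KB
BDP = 147000000 bits (18375000 bytes)


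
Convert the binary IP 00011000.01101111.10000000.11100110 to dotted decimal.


00011000 = 24
01101111 = 111
10000000 = 128
11100110 = 230
IP: 24.111.128.230


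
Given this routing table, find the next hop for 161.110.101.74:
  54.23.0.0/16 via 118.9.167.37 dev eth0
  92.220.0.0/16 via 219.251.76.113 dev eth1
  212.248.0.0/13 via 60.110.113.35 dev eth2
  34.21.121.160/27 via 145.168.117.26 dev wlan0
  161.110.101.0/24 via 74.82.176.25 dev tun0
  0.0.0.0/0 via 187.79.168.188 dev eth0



Longest prefix match for 161.110.101.74:
  /16 54.23.0.0: no
  /16 92.220.0.0: no
  /13 212.248.0.0: no
  /27 34.21.121.160: no
  /24 161.110.101.0: MATCH
  /0 0.0.0.0: MATCH
Selected: next-hop 74.82.176.25 via tun0 (matched /24)


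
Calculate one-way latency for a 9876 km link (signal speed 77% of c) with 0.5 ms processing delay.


Speed = 0.77 * 3e5 km/s = 231000 km/s
Propagation delay = 9876 / 231000 = 0.0428 s = 42.7532 ms
Processing delay = 0.5 ms
Total one-way latency = 43.2532 ms


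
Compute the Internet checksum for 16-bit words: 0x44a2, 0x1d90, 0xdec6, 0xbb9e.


Sum all words (with carry folding):
+ 0x44a2 = 0x44a2
+ 0x1d90 = 0x6232
+ 0xdec6 = 0x40f9
+ 0xbb9e = 0xfc97
One's complement: ~0xfc97
Checksum = 0x0368


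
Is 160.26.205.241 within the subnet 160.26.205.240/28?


Subnet network: 160.26.205.240
Test IP AND mask: 160.26.205.240
Yes, 160.26.205.241 is in 160.26.205.240/28


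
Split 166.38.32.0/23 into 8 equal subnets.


New prefix = 23 + 3 = 26
Each subnet has 64 addresses
  166.38.32.0/26
  166.38.32.64/26
  166.38.32.128/26
  166.38.32.192/26
  166.38.33.0/26
  166.38.33.64/26
  166.38.33.128/26
  166.38.33.192/26
Subnets: 166.38.32.0/26, 166.38.32.64/26, 166.38.32.128/26, 166.38.32.192/26, 166.38.33.0/26, 166.38.33.64/26, 166.38.33.128/26, 166.38.33.192/26


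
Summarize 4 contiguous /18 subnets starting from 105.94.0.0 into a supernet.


Original prefix: /18
Number of subnets: 4 = 2^2
New prefix = 18 - 2 = 16
Supernet: 105.94.0.0/16


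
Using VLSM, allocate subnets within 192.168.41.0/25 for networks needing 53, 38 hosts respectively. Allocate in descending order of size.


53 hosts -> /26 (62 usable): 192.168.41.0/26
38 hosts -> /26 (62 usable): 192.168.41.64/26
Allocation: 192.168.41.0/26 (53 hosts, 62 usable); 192.168.41.64/26 (38 hosts, 62 usable)


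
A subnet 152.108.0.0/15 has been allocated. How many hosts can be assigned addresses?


Host bits = 32 - 15 = 17
Total addresses = 2^17 = 131072
Usable = total - 2 (network and broadcast)
Usable hosts: 131070


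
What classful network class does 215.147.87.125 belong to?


First octet: 215
Binary: 11010111
110xxxxx -> Class C (192-223)
Class C, default mask 255.255.255.0 (/24)


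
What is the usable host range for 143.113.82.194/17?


Network: 143.113.0.0
Broadcast: 143.113.127.255
First usable = network + 1
Last usable = broadcast - 1
Range: 143.113.0.1 to 143.113.127.254


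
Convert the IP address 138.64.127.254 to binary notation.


138 = 10001010
64 = 01000000
127 = 01111111
254 = 11111110
Binary: 10001010.01000000.01111111.11111110


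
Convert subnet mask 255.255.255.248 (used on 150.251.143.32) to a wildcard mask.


Subnet mask: 255.255.255.248
Wildcard = 255.255.255.255 - subnet mask
255 - 255 = 0
255 - 255 = 0
255 - 255 = 0
255 - 248 = 7
Wildcard: 0.0.0.7


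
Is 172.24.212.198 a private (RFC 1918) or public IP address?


RFC 1918 private ranges:
  10.0.0.0/8 (10.0.0.0 - 10.255.255.255)
  172.16.0.0/12 (172.16.0.0 - 172.31.255.255)
  192.168.0.0/16 (192.168.0.0 - 192.168.255.255)
Private (in 172.16.0.0/12)


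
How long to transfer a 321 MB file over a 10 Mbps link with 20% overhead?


Effective throughput = 10 * (1 - 20/100) = 8 Mbps
File size in Mb = 321 * 8 = 2568 Mb
Time = 2568 / 8
Time = 321 seconds


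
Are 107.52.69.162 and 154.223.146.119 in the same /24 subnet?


Mask: 255.255.255.0
107.52.69.162 AND mask = 107.52.69.0
154.223.146.119 AND mask = 154.223.146.0
No, different subnets (107.52.69.0 vs 154.223.146.0)


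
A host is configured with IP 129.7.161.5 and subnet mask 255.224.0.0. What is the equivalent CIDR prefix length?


Binary: 11111111.11100000.00000000.00000000
Count leading 1s
Prefix: /11


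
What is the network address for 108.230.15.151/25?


IP:   01101100.11100110.00001111.10010111
Mask: 11111111.11111111.11111111.10000000
AND operation:
Net:  01101100.11100110.00001111.10000000
Network: 108.230.15.128/25


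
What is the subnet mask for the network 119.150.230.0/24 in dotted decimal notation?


/24 means 24 network bits, 8 host bits
Binary: 11111111111111111111111100000000
Mask: 255.255.255.0


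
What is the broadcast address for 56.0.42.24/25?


Network: 56.0.42.0/25
Host bits = 7
Set all host bits to 1:
Broadcast: 56.0.42.127


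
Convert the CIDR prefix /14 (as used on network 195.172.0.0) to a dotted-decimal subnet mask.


/14 means 14 network bits, 18 host bits
Binary: 11111111111111000000000000000000
Mask: 255.252.0.0
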